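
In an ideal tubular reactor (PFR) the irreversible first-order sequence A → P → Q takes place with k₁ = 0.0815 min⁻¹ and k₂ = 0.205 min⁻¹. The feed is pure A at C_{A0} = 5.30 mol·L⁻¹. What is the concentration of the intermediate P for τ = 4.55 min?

1.04 mol·L⁻¹

The intermediate concentration in a first-order A→B→C sequence is C_P = k₁C_{A0}(e^(−k₁τ) − e^(−k₂τ))/(k₂−k₁).
e^(−k₁τ) = e^(−0.0815×4.55) = e^(−0.3708) = 0.6902; e^(−k₂τ) = e^(−0.9327) = 0.3935.
C_P = 0.0815×5.30/(0.205−0.0815) × (0.6902−0.3935) = 3.498×0.2967 = 1.038 mol·L⁻¹.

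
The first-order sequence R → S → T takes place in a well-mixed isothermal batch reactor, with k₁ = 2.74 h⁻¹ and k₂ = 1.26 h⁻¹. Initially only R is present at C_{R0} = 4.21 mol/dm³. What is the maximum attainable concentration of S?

For a first-order series the maximum intermediate yield is C_{S,max}/C_{R0} = (k₁/k₂)^[k₂/(k₂−k₁)].
= (2.74/1.26)^(1.26/(1.26−2.74)) = (2.175)^(-0.8514) = 0.5161.
C_{S,max} = 0.5161×4.21 = 2.17 mol/dm³.

2.17 mol/dm³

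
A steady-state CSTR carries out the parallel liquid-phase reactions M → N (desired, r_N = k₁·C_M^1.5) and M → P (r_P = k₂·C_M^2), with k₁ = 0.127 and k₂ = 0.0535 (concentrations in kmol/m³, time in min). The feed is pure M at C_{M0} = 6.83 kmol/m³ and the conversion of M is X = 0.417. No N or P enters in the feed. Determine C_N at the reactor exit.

1.55 kmol/m³

Exit C_M = C_{M0}(1−X) = 6.83×0.583 = 3.982 kmol/m³.
A CSTR operates uniformly at the exit composition, giving r_N = 1.009 and r_P = 0.8483 (each k·C_M^n at C_M = 3.982).
Fraction of consumed M going to N: r_N/(r_N+r_P) = 0.5433.
C_N = 0.5433·C_{M0}·X = 0.5433×6.83×0.417 = 1.55 kmol/m³.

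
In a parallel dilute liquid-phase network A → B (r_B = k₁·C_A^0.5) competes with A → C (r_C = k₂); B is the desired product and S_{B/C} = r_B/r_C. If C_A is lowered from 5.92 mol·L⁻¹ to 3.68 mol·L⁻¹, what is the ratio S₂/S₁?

S_{B/C} = (k₁/k₂)·C_A^0.5, so S₂/S₁ = (C_{A,2}/C_{A,1})^0.5.
= (3.68/5.92)^0.5 = (0.6216)^0.5 = 0.788.
Selectivity toward B falls as C_A falls — high-concentration operation is favoured.

0.788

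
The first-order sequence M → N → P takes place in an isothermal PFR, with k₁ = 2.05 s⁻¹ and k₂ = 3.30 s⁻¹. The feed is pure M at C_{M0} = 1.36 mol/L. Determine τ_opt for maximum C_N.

0.381 s

Setting dC_N/dτ = 0 gives τ_opt = ln(k₂/k₁)/(k₂−k₁).
= ln(3.30/2.05)/(3.30−2.05) = ln(1.610)/1.250 = 0.4761/1.250 = 0.381 s.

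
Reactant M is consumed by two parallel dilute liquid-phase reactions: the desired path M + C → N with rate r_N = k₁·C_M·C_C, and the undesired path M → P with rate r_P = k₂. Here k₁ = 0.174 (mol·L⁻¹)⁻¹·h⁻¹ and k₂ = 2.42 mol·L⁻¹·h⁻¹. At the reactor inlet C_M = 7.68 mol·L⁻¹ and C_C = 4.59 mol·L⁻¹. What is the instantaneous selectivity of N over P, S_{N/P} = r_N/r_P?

2.53

S_{N/P} = r_N/r_P = (k₁·C_M·C_C)/(k₂) = (k₁/k₂)·C_M·C_C.
= (0.174×7.680×4.590) / (2.42) = 6.134/2.420 = 2.53.
Since the desired path is higher order in M, keeping C_M high (PFR or concentrated feed) favours N.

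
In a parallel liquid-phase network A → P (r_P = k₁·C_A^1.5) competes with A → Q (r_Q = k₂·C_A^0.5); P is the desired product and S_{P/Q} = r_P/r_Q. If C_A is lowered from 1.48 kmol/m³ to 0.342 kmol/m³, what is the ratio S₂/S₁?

0.231

S_{P/Q} = (k₁/k₂)·C_A, so S₂/S₁ = (C_{A,2}/C_{A,1}).
= 0.342/1.48 = 0.231.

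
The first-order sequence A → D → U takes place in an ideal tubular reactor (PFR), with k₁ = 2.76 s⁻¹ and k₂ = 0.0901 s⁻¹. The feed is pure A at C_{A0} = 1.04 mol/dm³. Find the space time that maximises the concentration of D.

1.28 s

Setting dC_D/dτ = 0 gives τ_opt = ln(k₂/k₁)/(k₂−k₁).
= ln(0.0901/2.76)/(0.0901−2.76) = ln(0.03264)/-2.670 = -3.422/-2.670 = 1.28 s.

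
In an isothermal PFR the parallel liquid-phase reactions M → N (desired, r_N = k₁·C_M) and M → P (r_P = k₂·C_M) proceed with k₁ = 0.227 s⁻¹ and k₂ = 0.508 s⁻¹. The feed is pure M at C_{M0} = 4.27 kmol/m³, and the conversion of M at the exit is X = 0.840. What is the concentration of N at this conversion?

C_M = C_{M0}(1−X) = 0.6832 kmol/m³.
Both paths are first order in M, so the instantaneous fraction to N is constant: dC_N/d(−C_M) = k₁/(k₁+k₂) = 0.3088.
C_N = 0.3088·(C_{M0}−C_M) = 0.3088×3.587 = 1.11 kmol/m³.

1.11 kmol/m³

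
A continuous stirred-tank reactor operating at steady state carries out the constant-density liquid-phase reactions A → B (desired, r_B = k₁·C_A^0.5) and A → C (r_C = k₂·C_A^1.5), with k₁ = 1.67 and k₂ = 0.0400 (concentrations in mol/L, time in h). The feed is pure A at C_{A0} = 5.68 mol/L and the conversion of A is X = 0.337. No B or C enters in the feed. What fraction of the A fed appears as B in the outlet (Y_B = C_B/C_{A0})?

0.309

Exit C_A = C_{A0}(1−X) = 5.68×0.663 = 3.766 mol/L.
In a CSTR the entire volume is at exit conditions, so r_B = 1.67×3.766^0.5 = 3.241 and r_C = 0.0400×3.766^1.5 = 0.2923.
Fraction of consumed A going to B: r_B/(r_B+r_C) = 0.9173.
C_B = 0.9173·C_{A0}·X = 0.9173×5.68×0.337 = 1.76 mol/L; Y_B = C_B/C_{A0} = 0.309.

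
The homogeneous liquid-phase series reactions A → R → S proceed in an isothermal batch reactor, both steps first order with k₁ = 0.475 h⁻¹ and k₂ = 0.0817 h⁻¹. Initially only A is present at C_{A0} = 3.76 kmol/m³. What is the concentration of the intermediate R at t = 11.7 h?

1.73 kmol/m³

Solving the coupled first-order balances gives C_R(t) = [k₁/(k₂−k₁)]·C_{A0}·(e^(−k₁t) − e^(−k₂t)).
e^(−k₁t) = e^(−0.475×11.7) = e^(−5.557) = 0.003858; e^(−k₂t) = e^(−0.9559) = 0.3845.
C_R = 0.475×3.76/(0.0817−0.475) × (0.003858−0.3845) = (-4.541)×(-0.3806) = 1.728 kmol/m³.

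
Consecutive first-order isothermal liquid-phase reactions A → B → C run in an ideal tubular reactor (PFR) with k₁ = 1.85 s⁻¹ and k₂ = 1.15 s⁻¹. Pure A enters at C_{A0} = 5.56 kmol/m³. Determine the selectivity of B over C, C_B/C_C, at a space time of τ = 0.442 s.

3.12

The intermediate concentration in a first-order A→B→C sequence is C_B = k₁C_{A0}(e^(−k₁τ) − e^(−k₂τ))/(k₂−k₁).
e^(−k₁τ) = e^(−1.85×0.442) = e^(−0.8177) = 0.4414; e^(−k₂τ) = e^(−0.5083) = 0.6015.
C_B = 1.85×5.56/(1.15−1.85) × (0.4414−0.6015) = (-14.69)×(-0.1601) = 2.352 kmol/m³.
C_A = C_{A0}e^(−k₁τ) = 2.454 kmol/m³, so C_C = C_{A0}−C_A−C_B = 0.7534 kmol/m³; C_B/C_C = 3.12.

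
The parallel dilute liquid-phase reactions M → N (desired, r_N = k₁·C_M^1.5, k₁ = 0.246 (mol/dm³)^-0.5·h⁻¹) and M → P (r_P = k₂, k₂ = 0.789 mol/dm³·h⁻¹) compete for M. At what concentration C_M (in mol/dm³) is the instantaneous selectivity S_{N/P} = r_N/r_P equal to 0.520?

S_{N/P} = (k₁/k₂)·C_M^1.5 ⇒ C_M = (S·k₂/k₁)^(1/1.5).
= (0.520×0.789/0.246)^(0.6667) = (1.668)^(0.6667) = 1.41 mol/dm³.

1.41 mol/dm³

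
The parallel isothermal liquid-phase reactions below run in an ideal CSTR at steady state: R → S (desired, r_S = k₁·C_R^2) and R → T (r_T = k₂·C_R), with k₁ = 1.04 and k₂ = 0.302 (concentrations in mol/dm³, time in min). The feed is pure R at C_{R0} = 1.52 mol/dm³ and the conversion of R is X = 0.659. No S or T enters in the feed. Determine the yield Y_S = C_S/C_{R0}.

Exit C_R = C_{R0}(1−X) = 1.52×0.341 = 0.5183 mol/dm³.
A CSTR operates uniformly at the exit composition, giving r_S = 0.2794 and r_T = 0.1565 (each k·C_R^n at C_R = 0.5183).
Fraction of consumed R going to S: r_S/(r_S+r_T) = 0.6409.
C_S = 0.6409·C_{R0}·X = 0.6409×1.52×0.659 = 0.642 mol/dm³; Y_S = C_S/C_{R0} = 0.422.

0.422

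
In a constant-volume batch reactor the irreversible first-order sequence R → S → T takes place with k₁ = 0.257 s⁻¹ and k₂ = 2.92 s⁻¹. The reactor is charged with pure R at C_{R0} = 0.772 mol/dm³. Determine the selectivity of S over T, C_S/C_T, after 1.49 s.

0.255

The intermediate concentration in a first-order A→B→C sequence is C_S = k₁C_{R0}(e^(−k₁t) − e^(−k₂t))/(k₂−k₁).
e^(−k₁t) = e^(−0.257×1.49) = e^(−0.3829) = 0.6819; e^(−k₂t) = e^(−4.351) = 0.01290.
C_S = 0.257×0.772/(2.92−0.257) × (0.6819−0.01290) = 0.07450×0.6690 = 0.04984 mol/dm³.
C_R = C_{R0}e^(−k₁t) = 0.5264 mol/dm³, so C_T = C_{R0}−C_R−C_S = 0.1958 mol/dm³; C_S/C_T = 0.255.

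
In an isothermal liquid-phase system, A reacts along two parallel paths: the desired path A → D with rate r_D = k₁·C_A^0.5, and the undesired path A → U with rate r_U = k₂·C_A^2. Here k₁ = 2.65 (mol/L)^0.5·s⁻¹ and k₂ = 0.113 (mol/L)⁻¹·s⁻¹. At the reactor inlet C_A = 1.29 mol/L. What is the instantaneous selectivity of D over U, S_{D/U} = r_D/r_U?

S_{D/U} = r_D/r_U = (k₁·C_A^0.5)/(k₂·C_A^2) = (k₁/k₂)·C_A^-1.5.
= (2.65×1.290^0.5) / (0.113×1.290^2) = 3.010/0.1880 = 16.0.

16.0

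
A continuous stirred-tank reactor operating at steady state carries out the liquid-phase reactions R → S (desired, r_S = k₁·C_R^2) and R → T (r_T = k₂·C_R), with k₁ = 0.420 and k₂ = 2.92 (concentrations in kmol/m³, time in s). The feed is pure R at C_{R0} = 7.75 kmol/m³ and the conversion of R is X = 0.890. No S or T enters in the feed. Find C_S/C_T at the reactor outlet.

Exit C_R = C_{R0}(1−X) = 7.75×0.110 = 0.8525 kmol/m³.
In a CSTR the entire volume is at exit conditions, so r_S = 0.420×0.8525^2 = 0.3052 and r_T = 2.92×0.8525 = 2.489.
Overall selectivity = C_S/C_T = r_Sτ/(r_Tτ) = r_S/r_T = 0.123.

0.123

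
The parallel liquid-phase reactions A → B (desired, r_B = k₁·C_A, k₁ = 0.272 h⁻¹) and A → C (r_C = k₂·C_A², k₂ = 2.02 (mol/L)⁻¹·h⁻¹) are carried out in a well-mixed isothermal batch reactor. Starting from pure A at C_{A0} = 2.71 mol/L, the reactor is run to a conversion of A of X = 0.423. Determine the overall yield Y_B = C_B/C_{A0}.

0.0256

C_A = C_{A0}(1−X) = 1.564 mol/L.
Along a PFR/batch, dC_B/dC_A = −r_B/(r_B+r_C) = −k₁/(k₁+k₂·C_A).
Integrating from C_{A0} to C_A: C_B = (0.272/2.02)·ln[(0.272+2.02·2.71)/(0.272+2.02·1.56)] = 0.1347·ln(5.746/3.431) = 0.06945 mol/L.
Y_B = C_B/C_{A0} = 0.06945/2.71 = 0.0256.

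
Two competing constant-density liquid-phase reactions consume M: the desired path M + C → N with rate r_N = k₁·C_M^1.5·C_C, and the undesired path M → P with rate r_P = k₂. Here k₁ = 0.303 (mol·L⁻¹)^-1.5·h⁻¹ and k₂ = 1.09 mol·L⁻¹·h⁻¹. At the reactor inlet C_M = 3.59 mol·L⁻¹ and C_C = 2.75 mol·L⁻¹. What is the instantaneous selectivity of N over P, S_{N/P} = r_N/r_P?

5.20

S_{N/P} = r_N/r_P = (k₁·C_M^1.5·C_C)/(k₂) = (k₁/k₂)·C_M^1.5·C_C.
= (0.303×3.590^1.5×2.750) / (1.09) = 5.668/1.090 = 5.20.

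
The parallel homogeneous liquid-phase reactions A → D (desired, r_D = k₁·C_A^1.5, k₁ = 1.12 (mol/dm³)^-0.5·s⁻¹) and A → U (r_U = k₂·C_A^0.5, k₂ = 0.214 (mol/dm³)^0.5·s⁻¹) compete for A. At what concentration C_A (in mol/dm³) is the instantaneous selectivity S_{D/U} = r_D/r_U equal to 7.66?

1.46 mol/dm³

S_{D/U} = (k₁/k₂)·C_A ⇒ C_A = S·k₂/k₁.
= 7.66×0.214/1.12 = 1.46 mol/dm³.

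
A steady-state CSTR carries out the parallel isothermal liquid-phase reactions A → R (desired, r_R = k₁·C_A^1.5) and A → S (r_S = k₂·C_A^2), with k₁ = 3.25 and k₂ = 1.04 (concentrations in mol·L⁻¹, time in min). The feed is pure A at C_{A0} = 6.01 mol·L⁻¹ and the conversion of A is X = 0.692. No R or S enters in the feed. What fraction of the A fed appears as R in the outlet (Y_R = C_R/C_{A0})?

0.482

Exit C_A = C_{A0}(1−X) = 6.01×0.308 = 1.851 mol·L⁻¹.
A CSTR operates uniformly at the exit composition, giving r_R = 8.185 and r_S = 3.564 (each k·C_A^n at C_A = 1.851).
Fraction of consumed A going to R: r_R/(r_R+r_S) = 0.6967.
C_R = 0.6967·C_{A0}·X = 0.6967×6.01×0.692 = 2.90 mol·L⁻¹; Y_R = C_R/C_{A0} = 0.482.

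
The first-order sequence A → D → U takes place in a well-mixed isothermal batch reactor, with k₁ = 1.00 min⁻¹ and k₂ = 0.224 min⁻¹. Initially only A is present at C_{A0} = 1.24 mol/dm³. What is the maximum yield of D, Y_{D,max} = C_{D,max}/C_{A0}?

Evaluating C_D at t_opt = ln(k₂/k₁)/(k₂−k₁) gives C_{D,max}/C_{A0} = (k₁/k₂)^[k₂/(k₂−k₁)].
= (1.00/0.224)^(0.224/(0.224−1.00)) = (4.464)^(-0.2887) = 0.6493.

0.649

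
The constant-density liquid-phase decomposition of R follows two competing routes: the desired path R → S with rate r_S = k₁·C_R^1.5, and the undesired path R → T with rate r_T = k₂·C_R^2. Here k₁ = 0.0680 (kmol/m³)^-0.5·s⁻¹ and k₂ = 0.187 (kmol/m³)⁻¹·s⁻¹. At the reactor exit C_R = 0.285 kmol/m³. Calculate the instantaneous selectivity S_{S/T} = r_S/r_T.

0.681

S_{S/T} = r_S/r_T = (k₁·C_R^1.5)/(k₂·C_R^2) = (k₁/k₂)·C_R^-0.5.
= (0.0680×0.2850^1.5) / (0.187×0.2850^2) = 0.01035/0.01519 = 0.681.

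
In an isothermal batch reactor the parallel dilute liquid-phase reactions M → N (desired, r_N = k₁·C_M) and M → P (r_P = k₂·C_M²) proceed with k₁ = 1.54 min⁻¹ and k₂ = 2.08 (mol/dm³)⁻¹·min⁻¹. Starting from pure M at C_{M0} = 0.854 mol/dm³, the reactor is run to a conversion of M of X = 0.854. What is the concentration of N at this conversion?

C_M = C_{M0}(1−X) = 0.1247 mol/dm³.
Along a PFR/batch, dC_N/dC_M = −r_N/(r_N+r_P) = −k₁/(k₁+k₂·C_M).
Integrating from C_{M0} to C_M: C_N = (1.54/2.08)·ln[(1.54+2.08·0.854)/(1.54+2.08·0.125)] = 0.7404·ln(3.316/1.799) = 0.4527 mol/dm³.

0.453 mol/dm³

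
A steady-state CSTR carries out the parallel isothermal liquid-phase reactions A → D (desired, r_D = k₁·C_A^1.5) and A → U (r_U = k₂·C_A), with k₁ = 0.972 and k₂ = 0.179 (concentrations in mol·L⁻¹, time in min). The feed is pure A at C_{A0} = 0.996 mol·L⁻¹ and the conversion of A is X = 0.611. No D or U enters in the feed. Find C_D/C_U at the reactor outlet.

Exit C_A = C_{A0}(1−X) = 0.996×0.389 = 0.3874 mol·L⁻¹.
Rates in a CSTR are evaluated at the outlet concentration: r_D = 0.972×0.3874^1.5 = 0.2344, r_U = 0.179×0.3874 = 0.06935.
Overall selectivity = C_D/C_U = r_Dτ/(r_Uτ) = r_D/r_U = 3.38.

3.38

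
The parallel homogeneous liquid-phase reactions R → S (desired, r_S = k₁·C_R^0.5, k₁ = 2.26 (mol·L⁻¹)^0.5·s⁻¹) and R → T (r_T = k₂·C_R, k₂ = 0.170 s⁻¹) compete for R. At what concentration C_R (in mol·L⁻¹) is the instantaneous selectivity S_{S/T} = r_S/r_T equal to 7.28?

3.33 mol·L⁻¹

S_{S/T} = (k₁/k₂)·C_R^-0.5 ⇒ C_R = (S·k₂/k₁)^(-2).
= (7.28×0.170/2.26)^(-2) = (0.5476)^(-2) = 3.33 mol·L⁻¹.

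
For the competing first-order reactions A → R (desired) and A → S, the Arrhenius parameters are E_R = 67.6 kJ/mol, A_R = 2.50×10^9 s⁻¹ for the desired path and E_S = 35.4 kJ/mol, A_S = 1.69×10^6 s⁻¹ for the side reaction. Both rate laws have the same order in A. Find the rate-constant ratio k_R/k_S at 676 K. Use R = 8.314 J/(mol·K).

k_R/k_S = (A_R/A_S)·exp[−(E_R−E_S)/(RT)] = (A_R/A_S)·exp[(E_S−E_R)/(RT)].
(E_S−E_R)/(RT) = (35.4−67.6)×10³/(8.314×676) = -32200/5620 = -5.729.
k_R/k_S = (2.50×10^9/1.69×10^6)·exp(-5.729) = 1479 × 0.003249 = 4.81.

4.81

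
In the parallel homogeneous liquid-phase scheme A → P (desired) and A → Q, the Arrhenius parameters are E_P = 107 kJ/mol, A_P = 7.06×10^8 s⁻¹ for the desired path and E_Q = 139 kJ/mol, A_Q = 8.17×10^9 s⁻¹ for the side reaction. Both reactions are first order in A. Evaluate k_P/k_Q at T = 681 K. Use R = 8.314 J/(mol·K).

24.6

With equal orders, S_{P/Q} = k_P/k_Q = (A_P/A_Q)·exp[(E_Q−E_P)/(RT)].
(E_Q−E_P)/(RT) = (139−107)×10³/(8.314×681) = 32000/5662 = 5.652.
k_P/k_Q = (7.06×10^8/8.17×10^9)·exp(5.652) = 0.08641 × 284.8 = 24.6.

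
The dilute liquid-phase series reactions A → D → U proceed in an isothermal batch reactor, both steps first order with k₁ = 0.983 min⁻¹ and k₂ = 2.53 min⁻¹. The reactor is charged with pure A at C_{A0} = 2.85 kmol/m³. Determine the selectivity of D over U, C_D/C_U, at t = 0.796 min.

0.611

The intermediate concentration in a first-order A→B→C sequence is C_D = k₁C_{A0}(e^(−k₁t) − e^(−k₂t))/(k₂−k₁).
e^(−k₁t) = e^(−0.983×0.796) = e^(−0.7825) = 0.4573; e^(−k₂t) = e^(−2.014) = 0.1335.
C_D = 0.983×2.85/(2.53−0.983) × (0.4573−0.1335) = 1.811×0.3238 = 0.5864 kmol/m³.
C_A = C_{A0}e^(−k₁t) = 1.303 kmol/m³, so C_U = C_{A0}−C_A−C_D = 0.9604 kmol/m³; C_D/C_U = 0.611.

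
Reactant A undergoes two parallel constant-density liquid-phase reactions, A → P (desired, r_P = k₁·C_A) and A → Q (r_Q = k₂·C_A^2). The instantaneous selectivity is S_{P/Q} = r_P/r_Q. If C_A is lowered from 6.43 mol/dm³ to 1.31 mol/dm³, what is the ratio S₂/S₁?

4.91

S_{P/Q} = (k₁/k₂)·C_A⁻¹, so S₂/S₁ = (C_{A,2}/C_{A,1})⁻¹.
= 6.43/1.31 = 4.91.
Selectivity toward P rises as C_A falls — low-concentration operation is favoured.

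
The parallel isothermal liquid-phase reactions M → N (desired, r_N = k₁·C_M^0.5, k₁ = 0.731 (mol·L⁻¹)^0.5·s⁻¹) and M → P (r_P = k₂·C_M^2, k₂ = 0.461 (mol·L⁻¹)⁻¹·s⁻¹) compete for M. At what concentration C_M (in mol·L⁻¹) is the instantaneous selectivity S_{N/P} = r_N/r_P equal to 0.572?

S_{N/P} = (k₁/k₂)·C_M^-1.5 ⇒ C_M = (S·k₂/k₁)^(1/(-1.5)).
= (0.572×0.461/0.731)^(-0.6667) = (0.3607)^(-0.6667) = 1.97 mol·L⁻¹.

1.97 mol·L⁻¹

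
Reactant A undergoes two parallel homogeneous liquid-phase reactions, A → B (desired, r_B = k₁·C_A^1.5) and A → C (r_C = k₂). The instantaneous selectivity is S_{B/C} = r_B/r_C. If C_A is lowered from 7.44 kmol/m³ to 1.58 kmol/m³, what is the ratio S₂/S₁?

S_{B/C} = (k₁/k₂)·C_A^1.5, so S₂/S₁ = (C_{A,2}/C_{A,1})^1.5.
= (1.58/7.44)^1.5 = (0.2124)^1.5 = 0.0979.
Selectivity toward B falls as C_A falls — high-concentration operation is favoured.

0.0979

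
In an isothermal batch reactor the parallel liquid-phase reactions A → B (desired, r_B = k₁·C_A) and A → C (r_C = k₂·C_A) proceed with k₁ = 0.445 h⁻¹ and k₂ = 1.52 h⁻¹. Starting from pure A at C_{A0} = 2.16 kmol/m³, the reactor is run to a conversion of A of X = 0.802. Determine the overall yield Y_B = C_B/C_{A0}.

0.182

C_A = C_{A0}(1−X) = 0.4277 kmol/m³.
Both paths are first order in A, so the instantaneous fraction to B is constant: dC_B/d(−C_A) = k₁/(k₁+k₂) = 0.2265.
C_B = 0.2265·(C_{A0}−C_A) = 0.2265×1.732 = 0.392 kmol/m³.
Y_B = C_B/C_{A0} = 0.3923/2.16 = 0.182.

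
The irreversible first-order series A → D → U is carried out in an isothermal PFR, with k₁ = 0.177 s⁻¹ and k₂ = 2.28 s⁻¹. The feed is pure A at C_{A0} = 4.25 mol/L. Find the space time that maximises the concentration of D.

1.22 s

For first-order series the maximum of C_D occurs at τ_opt = ln(k₂/k₁)/(k₂−k₁).
= ln(2.28/0.177)/(2.28−0.177) = ln(12.88)/2.103 = 2.556/2.103 = 1.22 s.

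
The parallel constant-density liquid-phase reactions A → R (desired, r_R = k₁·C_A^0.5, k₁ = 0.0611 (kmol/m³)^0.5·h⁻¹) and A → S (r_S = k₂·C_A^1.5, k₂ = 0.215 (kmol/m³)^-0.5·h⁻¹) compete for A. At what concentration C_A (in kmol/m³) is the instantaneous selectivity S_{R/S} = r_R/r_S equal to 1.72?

0.165 kmol/m³

S_{R/S} = (k₁/k₂)·C_A⁻¹ ⇒ C_A = (S·k₂/k₁)^(-1).
= (1.72×0.215/0.0611)^(-1) = (6.052)^(-1) = 0.165 kmol/m³.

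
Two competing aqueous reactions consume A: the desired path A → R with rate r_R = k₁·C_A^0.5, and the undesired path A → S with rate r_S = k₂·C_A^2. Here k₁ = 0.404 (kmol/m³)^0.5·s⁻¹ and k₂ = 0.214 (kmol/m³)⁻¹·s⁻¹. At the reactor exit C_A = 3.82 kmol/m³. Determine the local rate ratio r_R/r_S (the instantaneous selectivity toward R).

0.253

S_{R/S} = r_R/r_S = (k₁·C_A^0.5)/(k₂·C_A^2) = (k₁/k₂)·C_A^-1.5.
= (0.404×3.820^0.5) / (0.214×3.820^2) = 0.7896/3.123 = 0.253.
The undesired path is higher order in A, so low C_A (CSTR or dilute feed) favours R.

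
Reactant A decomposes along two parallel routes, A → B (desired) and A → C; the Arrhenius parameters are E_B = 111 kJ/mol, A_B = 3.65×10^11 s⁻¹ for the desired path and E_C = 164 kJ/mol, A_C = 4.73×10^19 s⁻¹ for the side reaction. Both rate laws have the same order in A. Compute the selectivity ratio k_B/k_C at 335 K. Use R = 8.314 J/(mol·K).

1.42

With equal orders, S_{B/C} = k_B/k_C = (A_B/A_C)·exp[(E_C−E_B)/(RT)].
(E_C−E_B)/(RT) = (164−111)×10³/(8.314×335) = 53000/2785 = 19.03.
k_B/k_C = (3.65×10^11/4.73×10^19)·exp(19.03) = 7.717×10^-9 × 1.838×10^8 = 1.42.
Since E_B < E_C, lowering the temperature improves selectivity toward B.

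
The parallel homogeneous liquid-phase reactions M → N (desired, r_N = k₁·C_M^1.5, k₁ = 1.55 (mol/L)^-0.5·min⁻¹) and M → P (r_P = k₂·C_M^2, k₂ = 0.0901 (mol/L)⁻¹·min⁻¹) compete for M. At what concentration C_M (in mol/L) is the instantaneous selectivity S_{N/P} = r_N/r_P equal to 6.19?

7.72 mol/L

S_{N/P} = (k₁/k₂)·C_M^-0.5 ⇒ C_M = (S·k₂/k₁)^(-2).
= (6.19×0.0901/1.55)^(-2) = (0.3598)^(-2) = 7.72 mol/L.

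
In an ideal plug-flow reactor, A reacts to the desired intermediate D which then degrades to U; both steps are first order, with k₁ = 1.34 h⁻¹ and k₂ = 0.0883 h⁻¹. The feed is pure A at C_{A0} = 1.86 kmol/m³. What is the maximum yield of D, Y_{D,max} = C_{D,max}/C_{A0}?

0.825

Evaluating C_D at τ_opt = ln(k₂/k₁)/(k₂−k₁) gives C_{D,max}/C_{A0} = (k₁/k₂)^[k₂/(k₂−k₁)].
= (1.34/0.0883)^(0.0883/(0.0883−1.34)) = (15.18)^(-0.07054) = 0.8254.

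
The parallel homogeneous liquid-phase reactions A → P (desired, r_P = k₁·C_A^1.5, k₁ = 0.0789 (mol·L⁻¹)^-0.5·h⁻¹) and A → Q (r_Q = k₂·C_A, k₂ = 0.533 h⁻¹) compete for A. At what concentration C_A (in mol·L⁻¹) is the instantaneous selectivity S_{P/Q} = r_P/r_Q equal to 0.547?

13.7 mol·L⁻¹

S_{P/Q} = (k₁/k₂)·C_A^0.5 ⇒ C_A = (S·k₂/k₁)^(2).
= (0.547×0.533/0.0789)^(2) = (3.695)^(2) = 13.7 mol·L⁻¹.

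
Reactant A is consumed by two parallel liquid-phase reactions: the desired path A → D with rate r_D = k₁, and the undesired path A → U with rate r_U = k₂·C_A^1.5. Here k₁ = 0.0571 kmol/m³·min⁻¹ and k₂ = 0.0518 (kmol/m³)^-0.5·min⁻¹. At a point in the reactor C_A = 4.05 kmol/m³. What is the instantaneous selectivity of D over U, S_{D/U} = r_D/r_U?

S_{D/U} = r_D/r_U = (k₁)/(k₂·C_A^1.5) = (k₁/k₂)·C_A^-1.5.
= (0.0571) / (0.0518×4.050^1.5) = 0.05710/0.4222 = 0.135.
The undesired path is higher order in A, so low C_A (CSTR or dilute feed) favours D.

0.135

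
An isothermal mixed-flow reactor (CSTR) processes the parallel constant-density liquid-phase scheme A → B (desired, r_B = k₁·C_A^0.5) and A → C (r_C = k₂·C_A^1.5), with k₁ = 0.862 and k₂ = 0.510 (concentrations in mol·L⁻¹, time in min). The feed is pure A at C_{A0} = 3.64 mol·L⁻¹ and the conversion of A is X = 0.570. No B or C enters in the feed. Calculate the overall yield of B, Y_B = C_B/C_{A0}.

Exit C_A = C_{A0}(1−X) = 3.64×0.430 = 1.565 mol·L⁻¹.
A CSTR operates uniformly at the exit composition, giving r_B = 1.078 and r_C = 0.9987 (each k·C_A^n at C_A = 1.565).
Fraction of consumed A going to B: r_B/(r_B+r_C) = 0.5192.
C_B = 0.5192·C_{A0}·X = 0.5192×3.64×0.570 = 1.08 mol·L⁻¹; Y_B = C_B/C_{A0} = 0.296.

0.296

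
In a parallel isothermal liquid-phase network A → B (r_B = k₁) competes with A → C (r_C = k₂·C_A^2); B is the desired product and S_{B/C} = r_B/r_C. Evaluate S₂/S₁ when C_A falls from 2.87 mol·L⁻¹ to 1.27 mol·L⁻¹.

5.11

S_{B/C} = (k₁/k₂)·C_A^-2, so S₂/S₁ = (C_{A,2}/C_{A,1})^-2.
= (1.27/2.87)^(-2) = (0.4425)^(-2) = 5.11.
Selectivity toward B rises as C_A falls — low-concentration operation is favoured.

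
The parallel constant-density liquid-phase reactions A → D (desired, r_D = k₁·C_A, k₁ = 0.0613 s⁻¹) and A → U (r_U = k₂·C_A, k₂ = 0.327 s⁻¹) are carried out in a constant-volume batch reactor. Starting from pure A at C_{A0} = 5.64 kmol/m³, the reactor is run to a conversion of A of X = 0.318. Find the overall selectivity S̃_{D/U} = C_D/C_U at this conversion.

0.187

C_A = C_{A0}(1−X) = 3.846 kmol/m³.
Both paths are first order in A, so the instantaneous fraction to D is constant: dC_D/d(−C_A) = k₁/(k₁+k₂) = 0.1579.
C_D = 0.1579·(C_{A0}−C_A) = 0.1579×1.794 = 0.283 kmol/m³.
C_U = (C_{A0}−C_A)−C_D = 1.510 kmol/m³; S̃_{D/U} = 0.2831/1.510 = 0.187.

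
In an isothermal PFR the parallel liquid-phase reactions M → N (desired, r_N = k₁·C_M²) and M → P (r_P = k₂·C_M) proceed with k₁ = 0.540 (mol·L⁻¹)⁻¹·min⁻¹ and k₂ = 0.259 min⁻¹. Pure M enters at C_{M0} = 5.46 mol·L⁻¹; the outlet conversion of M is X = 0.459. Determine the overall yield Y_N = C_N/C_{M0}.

C_M = C_{M0}(1−X) = 2.954 mol·L⁻¹.
Along a PFR/batch, dC_P/dC_M = −r_P/(r_N+r_P) = −k₂/(k₂+k₁·C_M).
Integrating from C_{M0} to C_M: C_P = (0.259/0.540)·ln[(0.259+0.540·5.46)/(0.259+0.540·2.95)] = 0.4796·ln(3.207/1.854) = 0.2629 mol·L⁻¹.
Then C_N = (C_{M0}−C_M) − C_P = 2.506 − 0.2629 = 2.243 mol·L⁻¹.
Y_N = C_N/C_{M0} = 2.243/5.46 = 0.411.

0.411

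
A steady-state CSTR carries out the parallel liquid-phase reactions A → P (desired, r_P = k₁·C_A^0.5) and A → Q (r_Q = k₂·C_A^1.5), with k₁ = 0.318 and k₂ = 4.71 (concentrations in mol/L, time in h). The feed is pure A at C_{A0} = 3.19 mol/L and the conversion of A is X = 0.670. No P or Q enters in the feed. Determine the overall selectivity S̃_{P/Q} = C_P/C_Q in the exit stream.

Exit C_A = C_{A0}(1−X) = 3.19×0.330 = 1.053 mol/L.
In a CSTR the entire volume is at exit conditions, so r_P = 0.318×1.053^0.5 = 0.3263 and r_Q = 4.71×1.053^1.5 = 5.087.
Overall selectivity = C_P/C_Q = r_Pτ/(r_Qτ) = r_P/r_Q = 0.0641.

0.0641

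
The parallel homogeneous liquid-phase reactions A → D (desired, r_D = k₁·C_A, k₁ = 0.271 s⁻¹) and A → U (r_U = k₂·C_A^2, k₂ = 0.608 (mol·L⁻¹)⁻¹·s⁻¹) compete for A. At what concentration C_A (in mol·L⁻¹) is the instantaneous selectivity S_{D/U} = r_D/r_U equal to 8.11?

0.0550 mol·L⁻¹

S_{D/U} = (k₁/k₂)·C_A⁻¹ ⇒ C_A = (S·k₂/k₁)^(-1).
= (8.11×0.608/0.271)^(-1) = (18.20)^(-1) = 0.0550 mol·L⁻¹.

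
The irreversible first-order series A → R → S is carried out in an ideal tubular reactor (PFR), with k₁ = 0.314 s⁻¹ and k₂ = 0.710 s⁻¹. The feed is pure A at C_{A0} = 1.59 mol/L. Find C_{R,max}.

Evaluating C_R at τ_opt = ln(k₂/k₁)/(k₂−k₁) gives C_{R,max}/C_{A0} = (k₁/k₂)^[k₂/(k₂−k₁)].
= (0.314/0.710)^(0.710/(0.710−0.314)) = (0.4423)^(1.793) = 0.2316.
C_{R,max} = 0.2316×1.59 = 0.368 mol/L.

0.368 mol/L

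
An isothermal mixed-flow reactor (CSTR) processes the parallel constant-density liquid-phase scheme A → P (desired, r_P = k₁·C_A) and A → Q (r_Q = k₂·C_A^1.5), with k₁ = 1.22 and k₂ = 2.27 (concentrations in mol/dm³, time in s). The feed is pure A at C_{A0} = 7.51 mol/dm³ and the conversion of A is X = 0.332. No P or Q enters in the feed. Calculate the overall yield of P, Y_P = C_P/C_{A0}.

0.0642

Exit C_A = C_{A0}(1−X) = 7.51×0.668 = 5.017 mol/dm³.
In a CSTR the entire volume is at exit conditions, so r_P = 1.22×5.017 = 6.120 and r_Q = 2.27×5.017^1.5 = 25.51.
Fraction of consumed A going to P: r_P/(r_P+r_Q) = 0.1935.
C_P = 0.1935·C_{A0}·X = 0.1935×7.51×0.332 = 0.483 mol/dm³; Y_P = C_P/C_{A0} = 0.0642.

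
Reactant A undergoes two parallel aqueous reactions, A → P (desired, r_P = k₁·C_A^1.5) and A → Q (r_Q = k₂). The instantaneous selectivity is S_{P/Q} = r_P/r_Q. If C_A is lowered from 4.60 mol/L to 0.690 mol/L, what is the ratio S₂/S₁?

0.0581

S_{P/Q} = (k₁/k₂)·C_A^1.5, so S₂/S₁ = (C_{A,2}/C_{A,1})^1.5.
= (0.690/4.60)^1.5 = (0.1500)^1.5 = 0.0581.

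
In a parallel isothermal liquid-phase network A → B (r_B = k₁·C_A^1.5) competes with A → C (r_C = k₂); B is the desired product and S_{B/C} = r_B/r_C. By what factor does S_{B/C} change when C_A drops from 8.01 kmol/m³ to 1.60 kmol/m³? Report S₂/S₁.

S_{B/C} = (k₁/k₂)·C_A^1.5, so S₂/S₁ = (C_{A,2}/C_{A,1})^1.5.
= (1.60/8.01)^1.5 = (0.1998)^1.5 = 0.0893.
Selectivity toward B falls as C_A falls — high-concentration operation is favoured.

0.0893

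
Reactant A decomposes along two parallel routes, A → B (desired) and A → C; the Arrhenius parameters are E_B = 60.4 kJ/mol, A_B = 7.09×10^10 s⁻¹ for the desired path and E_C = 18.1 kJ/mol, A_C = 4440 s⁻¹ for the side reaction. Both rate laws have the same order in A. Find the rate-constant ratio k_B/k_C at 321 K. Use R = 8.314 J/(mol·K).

With equal orders, S_{B/C} = k_B/k_C = (A_B/A_C)·exp[(E_C−E_B)/(RT)].
(E_C−E_B)/(RT) = (18.1−60.4)×10³/(8.314×321) = -42300/2669 = -15.85.
k_B/k_C = (7.09×10^10/4440)·exp(-15.85) = 1.597×10^7 × 1.308×10^-7 = 2.09.

2.09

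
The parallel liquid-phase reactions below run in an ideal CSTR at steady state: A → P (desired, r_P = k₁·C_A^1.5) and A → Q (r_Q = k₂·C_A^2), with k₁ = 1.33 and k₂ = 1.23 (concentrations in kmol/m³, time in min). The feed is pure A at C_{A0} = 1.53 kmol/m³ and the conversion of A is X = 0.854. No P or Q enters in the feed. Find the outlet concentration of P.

0.909 kmol/m³

Exit C_A = C_{A0}(1−X) = 1.53×0.146 = 0.2234 kmol/m³.
In a CSTR the entire volume is at exit conditions, so r_P = 1.33×0.2234^1.5 = 0.1404 and r_Q = 1.23×0.2234^2 = 0.06138.
Fraction of consumed A going to P: r_P/(r_P+r_Q) = 0.6958.
C_P = 0.6958·C_{A0}·X = 0.6958×1.53×0.854 = 0.909 kmol/m³.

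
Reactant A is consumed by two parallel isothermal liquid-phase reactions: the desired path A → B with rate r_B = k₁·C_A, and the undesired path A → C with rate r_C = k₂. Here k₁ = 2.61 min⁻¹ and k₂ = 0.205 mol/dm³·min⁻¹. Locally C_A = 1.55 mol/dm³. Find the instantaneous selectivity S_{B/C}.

S_{B/C} = r_B/r_C = (k₁·C_A)/(k₂) = (k₁/k₂)·C_A.
= (2.61×1.550) / (0.205) = 4.045/0.2050 = 19.7.

19.7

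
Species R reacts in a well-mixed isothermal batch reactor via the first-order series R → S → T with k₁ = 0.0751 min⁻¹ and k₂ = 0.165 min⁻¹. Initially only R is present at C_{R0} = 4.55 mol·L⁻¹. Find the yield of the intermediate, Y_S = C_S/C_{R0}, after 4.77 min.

Solving the coupled first-order balances gives C_S(t) = [k₁/(k₂−k₁)]·C_{R0}·(e^(−k₁t) − e^(−k₂t)).
e^(−k₁t) = e^(−0.0751×4.77) = e^(−0.3582) = 0.6989; e^(−k₂t) = e^(−0.7870) = 0.4552.
C_S = 0.0751×4.55/(0.165−0.0751) × (0.6989−0.4552) = 3.801×0.2437 = 0.9264 mol·L⁻¹.
Y_S = C_S/C_{R0} = 0.9264/4.55 = 0.204.

0.204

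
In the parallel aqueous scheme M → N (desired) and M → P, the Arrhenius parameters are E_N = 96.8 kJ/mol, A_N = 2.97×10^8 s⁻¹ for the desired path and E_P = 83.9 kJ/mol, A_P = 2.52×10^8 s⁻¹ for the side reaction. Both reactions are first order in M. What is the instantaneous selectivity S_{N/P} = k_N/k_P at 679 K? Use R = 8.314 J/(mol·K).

0.120

Since both paths have the same order in M, the concentration cancels and S_{N/P} = k_N/k_P = (A_N/A_P)·exp[(E_P−E_N)/(RT)].
(E_P−E_N)/(RT) = (83.9−96.8)×10³/(8.314×679) = -12900/5645 = -2.285.
k_N/k_P = (2.97×10^8/2.52×10^8)·exp(-2.285) = 1.179 × 0.1018 = 0.120.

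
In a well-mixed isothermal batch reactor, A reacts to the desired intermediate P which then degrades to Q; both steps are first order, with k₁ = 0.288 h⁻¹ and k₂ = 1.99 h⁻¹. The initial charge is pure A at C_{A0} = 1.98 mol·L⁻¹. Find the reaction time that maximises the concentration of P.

1.14 h

Setting dC_P/dt = 0 gives t_opt = ln(k₂/k₁)/(k₂−k₁).
= ln(1.99/0.288)/(1.99−0.288) = ln(6.910)/1.702 = 1.933/1.702 = 1.14 h.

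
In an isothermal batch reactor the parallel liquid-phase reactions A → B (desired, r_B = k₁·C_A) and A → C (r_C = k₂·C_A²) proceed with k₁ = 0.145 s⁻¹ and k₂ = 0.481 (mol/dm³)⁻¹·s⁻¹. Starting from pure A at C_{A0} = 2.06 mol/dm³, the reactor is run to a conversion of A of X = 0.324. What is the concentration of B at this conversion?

0.100 mol/dm³

C_A = C_{A0}(1−X) = 1.393 mol/dm³.
Along a PFR/batch, dC_B/dC_A = −r_B/(r_B+r_C) = −k₁/(k₁+k₂·C_A).
Integrating from C_{A0} to C_A: C_B = (0.145/0.481)·ln[(0.145+0.481·2.06)/(0.145+0.481·1.39)] = 0.3015·ln(1.136/0.8148) = 0.1001 mol/dm³.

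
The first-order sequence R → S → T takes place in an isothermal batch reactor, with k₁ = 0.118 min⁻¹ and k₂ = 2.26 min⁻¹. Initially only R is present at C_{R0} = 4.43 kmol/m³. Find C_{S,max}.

0.197 kmol/m³

For a first-order series the maximum intermediate yield is C_{S,max}/C_{R0} = (k₁/k₂)^[k₂/(k₂−k₁)].
= (0.118/2.26)^(2.26/(2.26−0.118)) = (0.05221)^(1.055) = 0.04437.
C_{S,max} = 0.04437×4.43 = 0.197 kmol/m³.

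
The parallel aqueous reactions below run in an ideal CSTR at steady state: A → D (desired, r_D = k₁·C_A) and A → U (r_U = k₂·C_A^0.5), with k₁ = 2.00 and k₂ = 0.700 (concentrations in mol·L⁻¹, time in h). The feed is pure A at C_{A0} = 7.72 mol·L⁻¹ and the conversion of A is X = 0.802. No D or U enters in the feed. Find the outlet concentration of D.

4.83 mol·L⁻¹

Exit C_A = C_{A0}(1−X) = 7.72×0.198 = 1.529 mol·L⁻¹.
A CSTR operates uniformly at the exit composition, giving r_D = 3.057 and r_U = 0.8654 (each k·C_A^n at C_A = 1.529).
Fraction of consumed A going to D: r_D/(r_D+r_U) = 0.7794.
C_D = 0.7794·C_{A0}·X = 0.7794×7.72×0.802 = 4.83 mol·L⁻¹.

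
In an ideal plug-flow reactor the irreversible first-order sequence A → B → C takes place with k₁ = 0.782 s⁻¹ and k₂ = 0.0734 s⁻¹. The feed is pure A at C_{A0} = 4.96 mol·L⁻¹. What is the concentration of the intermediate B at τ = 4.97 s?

3.69 mol·L⁻¹

The intermediate concentration in a first-order A→B→C sequence is C_B = k₁C_{A0}(e^(−k₁τ) − e^(−k₂τ))/(k₂−k₁).
e^(−k₁τ) = e^(−0.782×4.97) = e^(−3.887) = 0.02052; e^(−k₂τ) = e^(−0.3648) = 0.6943.
C_B = 0.782×4.96/(0.0734−0.782) × (0.02052−0.6943) = (-5.474)×(-0.6738) = 3.688 mol·L⁻¹.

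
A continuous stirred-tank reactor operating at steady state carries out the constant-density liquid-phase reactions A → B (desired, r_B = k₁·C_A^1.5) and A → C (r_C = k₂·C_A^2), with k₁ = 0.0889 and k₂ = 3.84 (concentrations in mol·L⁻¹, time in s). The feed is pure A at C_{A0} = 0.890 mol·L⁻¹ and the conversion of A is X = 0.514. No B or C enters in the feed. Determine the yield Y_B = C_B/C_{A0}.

Exit C_A = C_{A0}(1−X) = 0.890×0.486 = 0.4325 mol·L⁻¹.
A CSTR operates uniformly at the exit composition, giving r_B = 0.02529 and r_C = 0.7184 (each k·C_A^n at C_A = 0.4325).
Fraction of consumed A going to B: r_B/(r_B+r_C) = 0.03400.
C_B = 0.03400·C_{A0}·X = 0.03400×0.890×0.514 = 0.0156 mol·L⁻¹; Y_B = C_B/C_{A0} = 0.0175.

0.0175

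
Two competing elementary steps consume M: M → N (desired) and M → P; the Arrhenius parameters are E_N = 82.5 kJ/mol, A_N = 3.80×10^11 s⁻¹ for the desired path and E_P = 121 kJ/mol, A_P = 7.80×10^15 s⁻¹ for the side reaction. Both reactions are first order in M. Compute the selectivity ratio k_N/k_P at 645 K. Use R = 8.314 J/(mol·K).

With equal orders, S_{N/P} = k_N/k_P = (A_N/A_P)·exp[(E_P−E_N)/(RT)].
(E_P−E_N)/(RT) = (121−82.5)×10³/(8.314×645) = 38500/5363 = 7.179.
k_N/k_P = (3.80×10^11/7.80×10^15)·exp(7.179) = 4.872×10^-5 × 1312 = 0.0639.

0.0639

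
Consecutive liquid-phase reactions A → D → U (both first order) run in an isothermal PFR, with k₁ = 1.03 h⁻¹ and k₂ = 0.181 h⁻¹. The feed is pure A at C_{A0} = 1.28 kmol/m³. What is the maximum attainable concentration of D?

0.884 kmol/m³

For a first-order series the maximum intermediate yield is C_{D,max}/C_{A0} = (k₁/k₂)^[k₂/(k₂−k₁)].
= (1.03/0.181)^(0.181/(0.181−1.03)) = (5.691)^(-0.2132) = 0.6902.
C_{D,max} = 0.6902×1.28 = 0.884 kmol/m³.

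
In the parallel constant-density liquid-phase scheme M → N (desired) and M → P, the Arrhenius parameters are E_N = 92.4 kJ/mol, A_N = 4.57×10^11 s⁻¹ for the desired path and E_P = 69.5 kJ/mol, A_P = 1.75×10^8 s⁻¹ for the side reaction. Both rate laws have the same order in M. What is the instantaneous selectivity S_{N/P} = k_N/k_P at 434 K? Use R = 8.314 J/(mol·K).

4.58

k_N/k_P = (A_N/A_P)·exp[−(E_N−E_P)/(RT)] = (A_N/A_P)·exp[(E_P−E_N)/(RT)].
(E_P−E_N)/(RT) = (69.5−92.4)×10³/(8.314×434) = -22900/3608 = -6.347.
k_N/k_P = (4.57×10^11/1.75×10^8)·exp(-6.347) = 2611 × 0.001753 = 4.58.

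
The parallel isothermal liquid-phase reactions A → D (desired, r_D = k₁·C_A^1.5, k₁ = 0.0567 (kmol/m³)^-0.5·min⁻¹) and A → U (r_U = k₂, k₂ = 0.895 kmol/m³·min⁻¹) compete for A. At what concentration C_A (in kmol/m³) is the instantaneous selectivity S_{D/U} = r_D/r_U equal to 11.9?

S_{D/U} = (k₁/k₂)·C_A^1.5 ⇒ C_A = (S·k₂/k₁)^(1/1.5).
= (11.9×0.895/0.0567)^(0.6667) = (187.8)^(0.6667) = 32.8 kmol/m³.

32.8 kmol/m³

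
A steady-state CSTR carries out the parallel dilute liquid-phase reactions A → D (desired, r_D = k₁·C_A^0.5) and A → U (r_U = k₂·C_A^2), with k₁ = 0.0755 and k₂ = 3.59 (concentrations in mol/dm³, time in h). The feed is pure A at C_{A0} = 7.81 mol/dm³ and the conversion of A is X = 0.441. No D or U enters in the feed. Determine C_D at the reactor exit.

0.00792 mol/dm³

Exit C_A = C_{A0}(1−X) = 7.81×0.559 = 4.366 mol/dm³.
A CSTR operates uniformly at the exit composition, giving r_D = 0.1578 and r_U = 68.43 (each k·C_A^n at C_A = 4.366).
Fraction of consumed A going to D: r_D/(r_D+r_U) = 0.002300.
C_D = 0.002300·C_{A0}·X = 0.002300×7.81×0.441 = 0.00792 mol/dm³.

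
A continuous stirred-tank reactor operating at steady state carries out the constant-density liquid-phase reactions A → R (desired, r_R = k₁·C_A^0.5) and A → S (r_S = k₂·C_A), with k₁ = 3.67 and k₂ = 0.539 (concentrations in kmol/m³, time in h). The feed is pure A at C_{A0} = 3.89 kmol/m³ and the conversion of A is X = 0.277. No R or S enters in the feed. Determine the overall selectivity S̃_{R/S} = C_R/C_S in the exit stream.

Exit C_A = C_{A0}(1−X) = 3.89×0.723 = 2.812 kmol/m³.
Rates in a CSTR are evaluated at the outlet concentration: r_R = 3.67×2.812^0.5 = 6.155, r_S = 0.539×2.812 = 1.516.
Overall selectivity = C_R/C_S = r_Rτ/(r_Sτ) = r_R/r_S = 4.06.

4.06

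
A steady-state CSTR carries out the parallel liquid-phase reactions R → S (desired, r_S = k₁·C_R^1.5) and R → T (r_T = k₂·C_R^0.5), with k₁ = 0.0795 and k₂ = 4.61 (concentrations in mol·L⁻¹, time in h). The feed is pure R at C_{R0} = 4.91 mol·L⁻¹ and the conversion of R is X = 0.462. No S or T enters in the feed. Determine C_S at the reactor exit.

Exit C_R = C_{R0}(1−X) = 4.91×0.538 = 2.642 mol·L⁻¹.
In a CSTR the entire volume is at exit conditions, so r_S = 0.0795×2.642^1.5 = 0.3413 and r_T = 4.61×2.642^0.5 = 7.493.
Fraction of consumed R going to S: r_S/(r_S+r_T) = 0.04357.
C_S = 0.04357·C_{R0}·X = 0.04357×4.91×0.462 = 0.0988 mol·L⁻¹.

0.0988 mol·L⁻¹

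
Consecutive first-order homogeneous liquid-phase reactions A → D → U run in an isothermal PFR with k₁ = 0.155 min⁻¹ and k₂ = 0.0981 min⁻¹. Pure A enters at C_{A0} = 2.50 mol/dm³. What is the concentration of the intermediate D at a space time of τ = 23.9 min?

The intermediate concentration in a first-order A→B→C sequence is C_D = k₁C_{A0}(e^(−k₁τ) − e^(−k₂τ))/(k₂−k₁).
e^(−k₁τ) = e^(−0.155×23.9) = e^(−3.704) = 0.02461; e^(−k₂τ) = e^(−2.345) = 0.09589.
C_D = 0.155×2.50/(0.0981−0.155) × (0.02461−0.09589) = (-6.810)×(-0.07127) = 0.4854 mol/dm³.

0.485 mol/dm³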